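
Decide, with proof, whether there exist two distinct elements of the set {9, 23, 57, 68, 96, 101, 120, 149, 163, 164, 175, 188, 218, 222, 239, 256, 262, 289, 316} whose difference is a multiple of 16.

The pair (9, 57) works.

9 mod 16 = 9 and 57 mod 16 = 9, so 57 − 9 = 48 = 3·16.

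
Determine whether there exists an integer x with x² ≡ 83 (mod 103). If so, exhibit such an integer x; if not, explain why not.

Take x = 86. Then 86² = 7396 = 71·103 + 83, so 86² ≡ 83 (mod 103).

x = 86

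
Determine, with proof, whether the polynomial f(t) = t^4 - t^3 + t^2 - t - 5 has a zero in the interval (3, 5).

No such root exists.

The endpoint values f(3) = 55 and f(5) = 515 are both positive. Claim: f(t) > 0 for every t in (3, 5).
Substitute t = 3 + u, where 0 < u < 2 on the interval. Expanding, f(3 + u) = u^4 + 11u^3 + 46u^2 + 86u + 55.
All 5 nonzero coefficients of this polynomial in u are positive; hence for u > 0 the value is a sum of positive terms (the constant 55 among them).
So f is strictly positive on (3, 5); no root exists in the interval.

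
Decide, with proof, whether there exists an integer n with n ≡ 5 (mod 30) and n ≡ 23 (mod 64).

gcd(30, 64) = 2. A simultaneous solution exists iff 5 ≡ 23 (mod 2); here 5 mod 2 = 1 = 23 mod 2, so it does.
Step through n = 5, 5 + 30, 5 + 2·30, …: the values 5, 35, 65, 95, 125, 155, 185, 215 reduce mod 64 to 5, 35, 1, 31, 61, 27, 57, 23. The value 215 hits 23.
Verify: 215 = 7·30 + 5 and 215 = 3·64 + 23. ✓

n = 215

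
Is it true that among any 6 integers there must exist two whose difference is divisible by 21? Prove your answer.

No, the set {45, 46, 47, 48, 49, 50} is a counterexample.

Take the 6 consecutive integers 45, 46, …, 50: their residues mod 21 are all distinct because 6 ≤ 21.
Any two of them differ by at most 5 < 21 and by at least 1, so no difference is a multiple of 21.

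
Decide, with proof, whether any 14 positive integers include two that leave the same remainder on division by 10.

Each integer lies in one of the 10 residue classes modulo 10.
With 14 integers and only 10 classes, the pigeonhole principle forces two of them, say a and b, into the same class.
That is, a and b leave the same remainder on division by 10, as claimed.

True.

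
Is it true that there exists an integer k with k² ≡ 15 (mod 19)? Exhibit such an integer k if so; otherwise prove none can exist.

Since (19 − k)² ≡ k² (mod 19), it suffices to square k = 0, 1, …, 9: the residues are 0, 1, 4, 9, 16, 6, 17, 11, 7, 5.
So the quadratic residues mod 19 are {0, 1, 4, 5, 6, 7, 9, 11, 16, 17}, and 15 is not among them.
Hence no integer k has k² ≡ 15 (mod 19).

There is no such integer.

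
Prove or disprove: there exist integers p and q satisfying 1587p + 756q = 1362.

p = 250, q = -523

Every value of 1587p + 756q is a multiple of gcd(1587, 756) = 3; since 3 ∣ 1362, solutions exist.
Dividing through by 3 reduces the equation to 529p + 252q = 454.
Euclidean algorithm: 529 = 2·252 + 25, 252 = 10·25 + 2, 25 = 12·2 + 1, 2 = 2·1 + 0.
Back-substituting, 1 = 25 − 12·2 = 25 − 12·(252 − 10·25) = −12·252 + 121·25 = −12·252 + 121·(529 − 2·252) = 121·529 − 254·252; that is, 529·121 + 252·(-254) = 1.
Multiplying through by 454: p = 121·454 = 54934, q = (-254)·454 = -115316 is a solution.
The general solution is p = 54934 + 252k, q = -115316 − 529k; taking k = -217 gives the smaller pair p = 250, q = -523.
Indeed 1587·250 + 756·(-523) = 396750 − 395388 = 1362.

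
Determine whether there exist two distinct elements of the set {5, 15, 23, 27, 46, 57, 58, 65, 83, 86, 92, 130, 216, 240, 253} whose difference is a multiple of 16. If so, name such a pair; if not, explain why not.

There is no such pair.

Reduce each element modulo 16: 5↦5, 15↦15, 23↦7, 27↦11, 46↦14, 57↦9, 58↦10, 65↦1, 83↦3, 86↦6, 92↦12, 130↦2, 216↦8, 240↦0, 253↦13.
No residue repeats among the 15 elements, so no pair has difference ≡ 0 (mod 16).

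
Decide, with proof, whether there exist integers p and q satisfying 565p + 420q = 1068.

gcd(565, 420) = 5, so every integer of the form 565p + 420q is a multiple of 5.
But 1068 is not a multiple of 5 (it leaves remainder 3).
Therefore 565p + 420q = 1068 has no solution in integers.

No, no such integers exist.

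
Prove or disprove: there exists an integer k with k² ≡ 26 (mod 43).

There is no such integer.

43 is prime, so by Euler's criterion 26 is a square mod 43 iff 26^((43−1)/2) = 26^21 ≡ 1 (mod 43).
Squaring successively (mod 43): 26^2 = 676 ≡ 31; 26^4 ≡ 31² = 961 ≡ 15; 26^8 ≡ 15² = 225 ≡ 10; 26^16 ≡ 10² = 100 ≡ 14.
Since 21 = 16 + 4 + 1, 26^21 ≡ 14 · 15 · 26; multiplying out mod 43: 14·15 = 210 ≡ 38, then 38·26 = 988 ≡ 42. Thus 26^21 ≡ 42 ≡ −1 (mod 43).
By Euler's criterion 26 is a quadratic non-residue mod 43: no k satisfies k² ≡ 26 (mod 43).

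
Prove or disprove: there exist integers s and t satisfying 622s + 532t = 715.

Both 622 and 532 are divisible by gcd(622, 532) = 2, hence so is any combination 622s + 532t.
However 715 leaves remainder 1 on division by 2.
Hence no integers s, t satisfy the equation.

No, no such integers exist.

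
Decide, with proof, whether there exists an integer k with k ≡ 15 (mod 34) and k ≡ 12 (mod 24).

Reduce both congruences modulo 2, which divides 34 and 24: they say k ≡ 15 (mod 2) and k ≡ 12 (mod 2).
But 15 mod 2 = 1 while 12 mod 2 = 0, a contradiction.
Hence the system has no solution.

There is no such integer.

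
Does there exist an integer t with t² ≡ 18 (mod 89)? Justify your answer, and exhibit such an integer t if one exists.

t = 75

t = 75 works: 75² = 5625, and 5625 − 18 = 5607 = 63·89.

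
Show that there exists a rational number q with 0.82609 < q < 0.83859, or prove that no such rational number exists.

Scale by 6: the interval becomes (4.95654, 5.03154), which contains the integer 5.
Hence 5/6 is a rational number with 0.82609 < 5/6 < 0.83859.

q = 5/6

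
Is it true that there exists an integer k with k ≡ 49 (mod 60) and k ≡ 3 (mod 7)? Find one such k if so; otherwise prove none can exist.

k = 409

Since 60 and 7 share no common factor, CRT says the pair of congruences has a solution (unique mod 420).
Write k = 49 + 60t and require 49 + 60t ≡ 3 (mod 7), i.e. 60t ≡ 3 (mod 7).
60 ≡ 4 (mod 7), so this reads 4t ≡ 3 (mod 7). To invert 4 modulo 7: 7 = 1·4 + 3, 4 = 1·3 + 1, 3 = 3·1 + 0, and unwinding, 1 = 4 − 1·3 = 4 − (7 − 1·4) = −7 + 2·4. Thus 4⁻¹ ≡ 2 (mod 7).
Therefore t ≡ 2·3 = 6 (mod 7).
With t = 6: k = 49 + 60·6 = 409.
Verify: 409 = 6·60 + 49 and 409 = 58·7 + 3. ✓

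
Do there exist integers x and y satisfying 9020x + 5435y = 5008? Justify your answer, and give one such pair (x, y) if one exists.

gcd(9020, 5435) = 5, so every integer of the form 9020x + 5435y is a multiple of 5.
But 5008 = 5·1001 + 3, so 5 ∤ 5008.
So the equation is unsolvable over ℤ.

No, no such integers exist.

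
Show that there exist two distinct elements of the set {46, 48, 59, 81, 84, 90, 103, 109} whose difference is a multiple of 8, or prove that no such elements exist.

There is no such pair.

Two integers differ by a multiple of 8 exactly when they have the same residue mod 8. The residues are 46↦6, 48↦0, 59↦3, 81↦1, 84↦4, 90↦2, 103↦7, 109↦5.
No residue repeats among the 8 elements, so no pair has difference ≡ 0 (mod 8).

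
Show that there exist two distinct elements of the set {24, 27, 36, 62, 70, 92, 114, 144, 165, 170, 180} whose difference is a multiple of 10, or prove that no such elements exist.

24 mod 10 = 4 and 114 mod 10 = 4, so 114 − 24 = 90 = 9·10.

24 and 114 are such a pair.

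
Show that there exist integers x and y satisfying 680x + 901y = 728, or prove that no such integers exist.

No, no such integers exist.

Both 680 and 901 are divisible by gcd(680, 901) = 17, hence so is any combination 680x + 901y.
But 728 = 17·42 + 14, so 17 ∤ 728.
Hence no integers x, y satisfy the equation.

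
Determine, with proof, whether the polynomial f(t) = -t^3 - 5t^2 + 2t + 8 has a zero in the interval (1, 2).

f(1) = 4 and f(2) = -16, which have opposite signs.
As a polynomial, f is continuous on every closed interval.
By the Intermediate Value Theorem, f takes the value 0 somewhere in the open interval.

Such a root exists.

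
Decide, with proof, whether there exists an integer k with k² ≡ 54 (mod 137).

There is no such integer.

137 is prime, so by Euler's criterion 54 is a square mod 137 iff 54^((137−1)/2) = 54^68 ≡ 1 (mod 137).
Squaring successively (mod 137): 54^2 = 2916 ≡ 39; 54^4 ≡ 39² = 1521 ≡ 14; 54^8 ≡ 14² = 196 ≡ 59; 54^16 ≡ 59² = 3481 ≡ 56; 54^32 ≡ 56² = 3136 ≡ 122; 54^64 ≡ 122² = 14884 ≡ 88.
Since 68 = 64 + 4, 54^68 ≡ 88 · 14; multiplying out mod 137: 88·14 = 1232 ≡ 136. Thus 54^68 ≡ 136 ≡ −1 (mod 137).
The value −1 means 54 is a non-residue modulo 137, so k² ≡ 54 (mod 137) is impossible.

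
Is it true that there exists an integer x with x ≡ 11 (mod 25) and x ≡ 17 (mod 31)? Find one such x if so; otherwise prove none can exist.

The moduli 25 and 31 are coprime, so by the Chinese Remainder Theorem a unique solution modulo 775 exists.
Any solution of the first congruence is x = 11 + 25t; substituting into the second, 25t ≡ 17 − 11 ≡ 6 (mod 31).
To invert 25 modulo 31: 31 = 1·25 + 6, 25 = 4·6 + 1, 6 = 6·1 + 0, and unwinding, 1 = 25 − 4·6 = 25 − 4·(31 − 1·25) = −4·31 + 5·25. Thus 25⁻¹ ≡ 5 (mod 31).
Multiplying by 5: t ≡ 5·6 = 30 (mod 31).
Taking t = 30 gives x = 11 + 25·30 = 761.
Verify: 761 = 30·25 + 11 and 761 = 24·31 + 17. ✓

x = 761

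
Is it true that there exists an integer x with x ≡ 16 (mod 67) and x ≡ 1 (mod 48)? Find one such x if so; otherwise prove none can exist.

gcd(67, 48) = 1, so the Chinese Remainder Theorem guarantees exactly one residue class mod 3216 satisfying both.
Any solution of the first congruence is x = 16 + 67t; substituting into the second, 67t ≡ 1 − 16 ≡ 33 (mod 48).
67 ≡ 19 (mod 48), so this reads 19t ≡ 33 (mod 48). To invert 19 modulo 48: 48 = 2·19 + 10, 19 = 1·10 + 9, 10 = 1·9 + 1, 9 = 9·1 + 0, and unwinding, 1 = 10 − 1·9 = 10 − (19 − 1·10) = −19 + 2·10 = −19 + 2·(48 − 2·19) = 2·48 − 5·19. Thus 19⁻¹ ≡ -5 ≡ 43 (mod 48).
Therefore t ≡ 43·33 = 1419 ≡ 27 (mod 48).
With t = 27: x = 16 + 67·27 = 1825.
Check: 1825 mod 67 = 16, 1825 mod 48 = 1. ✓

x = 1825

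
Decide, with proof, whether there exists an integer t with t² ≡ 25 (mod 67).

Take t = 5. Then 5² = 25, and since 0 ≤ 25 < 67 this is already reduced: 5² ≡ 25 (mod 67).

t = 5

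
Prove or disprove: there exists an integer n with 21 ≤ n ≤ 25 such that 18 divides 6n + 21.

At n = 21, 6·21 + 21 = 147 ≡ 3 (mod 18), and each step in n adds 6, giving residues 3, 9, 15, 3, 9 for n = 21, 22, …, 25.
The residue 0 does not occur, so no n in [21, 25] makes 6n + 21 a multiple of 18.

No such integer n in that range exists.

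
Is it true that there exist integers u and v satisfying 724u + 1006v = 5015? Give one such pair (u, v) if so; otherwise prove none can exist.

There are no such integers.

Any value of 724u + 1006v is a multiple of gcd(724, 1006) = 2.
But 5015 = 2·2507 + 1, so 2 ∤ 5015.
So the equation is unsolvable over ℤ.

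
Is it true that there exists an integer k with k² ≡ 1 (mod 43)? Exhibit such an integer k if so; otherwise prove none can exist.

k = 1

Take k = 1. Then 1² = 1, and since 0 ≤ 1 < 43 this is already reduced: 1² ≡ 1 (mod 43).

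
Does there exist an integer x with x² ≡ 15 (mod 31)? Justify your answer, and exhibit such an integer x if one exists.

31 is prime, so by Euler's criterion 15 is a square mod 31 iff 15^((31−1)/2) = 15^15 ≡ 1 (mod 31).
Repeated squaring mod 31: 15^2 = 225 ≡ 8; 15^4 ≡ 8² = 64 ≡ 2; 15^8 ≡ 2² = 4 ≡ 4.
Since 15 = 8 + 4 + 2 + 1, 15^15 ≡ 4 · 2 · 8 · 15; multiplying out mod 31: 4·2 = 8 ≡ 8, then 8·8 = 64 ≡ 2, then 2·15 = 30 ≡ 30. Thus 15^15 ≡ 30 ≡ −1 (mod 31).
By Euler's criterion 15 is a quadratic non-residue mod 31: no x satisfies x² ≡ 15 (mod 31).

No such integer exists.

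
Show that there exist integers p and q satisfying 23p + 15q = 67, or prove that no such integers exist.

Since gcd(23, 15) = 1, every integer is an integer combination of 23 and 15.
Euclidean algorithm: 23 = 1·15 + 8, 15 = 1·8 + 7, 8 = 1·7 + 1, 7 = 7·1 + 0.
Unwinding: 1 = 8 − 1·7 = 8 − (15 − 1·8) = −15 + 2·8 = −15 + 2·(23 − 1·15) = 2·23 − 3·15, i.e. 23·2 + 15·(-3) = 1.
Scaling by 67 gives the particular solution (p, q) = (134, -201).
Shifting by a multiple of (15, −23) keeps it a solution: p = 134 − 8·15 = 14, q = -201 + 8·23 = -17.
Indeed 23·14 + 15·(-17) = 322 − 255 = 67.

p = 14, q = -17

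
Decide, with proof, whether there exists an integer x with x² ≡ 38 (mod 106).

x = 94

Take x = 94. Then 94² = 8836 = 83·106 + 38, so 94² ≡ 38 (mod 106).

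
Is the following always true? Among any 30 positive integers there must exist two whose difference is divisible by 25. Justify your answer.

Yes.

Each integer lies in one of the 25 residue classes modulo 25.
Placing 30 integers into 25 classes, some class receives at least two — say a and b.
Then a ≡ b (mod 25), i.e. 25 ∣ (a − b).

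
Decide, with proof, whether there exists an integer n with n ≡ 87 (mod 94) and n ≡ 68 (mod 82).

Both moduli are multiples of 2 = gcd(94, 82), so any solution would satisfy n ≡ 87 and n ≡ 68 modulo 2 simultaneously.
But 87 mod 2 = 1 while 68 mod 2 = 0, a contradiction.
So no integer satisfies both congruences.

No, no such integer exists.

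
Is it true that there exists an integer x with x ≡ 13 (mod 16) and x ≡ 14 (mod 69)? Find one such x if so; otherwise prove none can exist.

gcd(16, 69) = 1, so the Chinese Remainder Theorem guarantees exactly one residue class mod 1104 satisfying both.
Any solution of the first congruence is x = 13 + 16t; substituting into the second, 16t ≡ 14 − 13 ≡ 1 (mod 69).
Note 16·13 = 208 ≡ 1 (mod 69) (as 208 − 1 = 3·69), so 16⁻¹ ≡ 13.
Therefore t ≡ 13·1 = 13 (mod 69).
Taking t = 13 gives x = 13 + 16·13 = 221.
Verify: 221 = 13·16 + 13 and 221 = 3·69 + 14. ✓

x = 221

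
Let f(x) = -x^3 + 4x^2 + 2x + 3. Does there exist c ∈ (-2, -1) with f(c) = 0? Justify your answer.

f has no root in that interval.

The endpoint values f(-2) = 23 and f(-1) = 6 are both positive. Claim: f(x) > 0 for every x in (-2, -1).
Substitute x = -1 − u, where 0 < u < 1 on the interval. Expanding, f(-1 − u) = u^3 + 7u^2 + 9u + 6.
The nonzero coefficients here are all positive, so for u > 0 every term is positive (or zero), and the constant term 6 is strictly positive.
So f is strictly positive on (-2, -1); no root exists in the interval.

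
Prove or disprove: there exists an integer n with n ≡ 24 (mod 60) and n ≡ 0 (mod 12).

Here gcd(60, 12) = 12, and both 24 and 0 leave remainder 0 mod 12, so the system is consistent.
The smallest candidate n = 24 works directly: 24 ≡ 0 (mod 12).
Indeed 24 ≡ 24 (mod 60) and 24 ≡ 0 (mod 12).

n = 24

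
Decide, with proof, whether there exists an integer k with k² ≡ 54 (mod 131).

There is no such integer.

131 is prime, so by Euler's criterion 54 is a square mod 131 iff 54^((131−1)/2) = 54^65 ≡ 1 (mod 131).
Repeated squaring mod 131: 54^2 = 2916 ≡ 34; 54^4 ≡ 34² = 1156 ≡ 108; 54^8 ≡ 108² = 11664 ≡ 5; 54^16 ≡ 5² = 25 ≡ 25; 54^32 ≡ 25² = 625 ≡ 101; 54^64 ≡ 101² = 10201 ≡ 114.
Since 65 = 64 + 1, 54^65 ≡ 114 · 54; multiplying out mod 131: 114·54 = 6156 ≡ 130. Thus 54^65 ≡ 130 ≡ −1 (mod 131).
By Euler's criterion 54 is a quadratic non-residue mod 131: no k satisfies k² ≡ 54 (mod 131).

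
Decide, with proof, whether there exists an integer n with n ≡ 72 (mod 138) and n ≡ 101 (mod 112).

No, no such integer exists.

Reduce both congruences modulo 2, which divides 138 and 112: they say n ≡ 72 (mod 2) and n ≡ 101 (mod 2).
These are incompatible: 72 − 101 = -29 is not divisible by 2.
So no integer satisfies both congruences.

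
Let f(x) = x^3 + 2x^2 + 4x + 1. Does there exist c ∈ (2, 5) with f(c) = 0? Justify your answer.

No.

f(2) = 25 and f(5) = 196, both positive.
The derivative f'(x) = 3x^2 + 4x + 4 is a quadratic with discriminant 4² − 4·3·4 = -32 < 0; it never vanishes, so it is always positive (sign of the leading coefficient).
So f is strictly increasing; between 2 and 5 its values lie between f(2) = 25 and f(5) = 196, all positive. Therefore f has no root in (2, 5).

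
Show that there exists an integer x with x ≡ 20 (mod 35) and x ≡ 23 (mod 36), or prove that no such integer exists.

The moduli 35 and 36 are coprime, so by the Chinese Remainder Theorem a unique solution modulo 1260 exists.
Write x = 20 + 35t and require 20 + 35t ≡ 23 (mod 36), i.e. 35t ≡ 3 (mod 36).
Since 35·35 = 1225 = 34·36 + 1, the inverse of 35 mod 36 is 35.
Therefore t ≡ 35·3 = 105 ≡ 33 (mod 36).
With t = 33: x = 20 + 35·33 = 1175.
Verify: 1175 = 33·35 + 20 and 1175 = 32·36 + 23. ✓

x = 1175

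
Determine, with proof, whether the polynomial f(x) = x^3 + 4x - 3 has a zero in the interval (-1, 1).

f(-1) = -8 and f(1) = 2, which have opposite signs.
f is continuous everywhere (it is a polynomial), in particular on [-1, 1].
By the Intermediate Value Theorem, f takes the value 0 somewhere in the open interval.

Yes, f has a root in the interval.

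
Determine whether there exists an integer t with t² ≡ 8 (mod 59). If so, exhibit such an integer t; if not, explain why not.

59 is prime, so by Euler's criterion 8 is a square mod 59 iff 8^((59−1)/2) = 8^29 ≡ 1 (mod 59).
Squaring successively (mod 59): 8^2 = 64 ≡ 5; 8^4 ≡ 5² = 25 ≡ 25; 8^8 ≡ 25² = 625 ≡ 35; 8^16 ≡ 35² = 1225 ≡ 45.
Since 29 = 16 + 8 + 4 + 1, 8^29 ≡ 45 · 35 · 25 · 8; multiplying out mod 59: 45·35 = 1575 ≡ 41, then 41·25 = 1025 ≡ 22, then 22·8 = 176 ≡ 58. Thus 8^29 ≡ 58 ≡ −1 (mod 59).
By Euler's criterion 8 is a quadratic non-residue mod 59: no t satisfies t² ≡ 8 (mod 59).

No such integer exists.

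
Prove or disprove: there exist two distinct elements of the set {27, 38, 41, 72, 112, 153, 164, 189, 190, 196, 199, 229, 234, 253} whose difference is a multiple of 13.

Yes: 27 and 196.

Reduce each element mod 13: 27↦1, 38↦12, 41↦2, 72↦7, 112↦8, 153↦10, 164↦8, 189↦7, 190↦8, 196↦1, 199↦4, 229↦8, 234↦0, 253↦6. The residue 1 repeats (at 27 and 196), and 196 − 27 = 169 = 13·13.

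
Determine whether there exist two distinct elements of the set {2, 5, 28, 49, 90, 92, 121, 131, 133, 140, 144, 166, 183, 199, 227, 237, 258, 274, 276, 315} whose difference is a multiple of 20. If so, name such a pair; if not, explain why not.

Two integers differ by a multiple of 20 exactly when they have the same residue mod 20. The residues are 2↦2, 5↦5, 28↦8, 49↦9, 90↦10, 92↦12, 121↦1, 131↦11, 133↦13, 140↦0, 144↦4, 166↦6, 183↦3, 199↦19, 227↦7, 237↦17, 258↦18, 274↦14, 276↦16, 315↦15.
No residue repeats among the 20 elements, so no pair has difference ≡ 0 (mod 20).

No such pair exists.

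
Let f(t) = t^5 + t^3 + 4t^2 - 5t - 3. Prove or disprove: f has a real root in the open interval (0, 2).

f(0) = -3 and f(2) = 43, which have opposite signs.
As a polynomial, f is continuous on every closed interval.
By the Intermediate Value Theorem, f takes the value 0 somewhere in the open interval.

Yes, f has a root in the interval.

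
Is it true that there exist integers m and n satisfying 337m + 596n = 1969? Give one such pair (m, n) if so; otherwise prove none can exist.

m = 593, n = -332

Since gcd(337, 596) = 1, every integer is an integer combination of 337 and 596.
Euclidean algorithm: 596 = 1·337 + 259, 337 = 1·259 + 78, 259 = 3·78 + 25, 78 = 3·25 + 3, 25 = 8·3 + 1, 3 = 3·1 + 0.
Unwinding: 1 = 25 − 8·3 = 25 − 8·(78 − 3·25) = −8·78 + 25·25 = −8·78 + 25·(259 − 3·78) = 25·259 − 83·78 = 25·259 − 83·(337 − 1·259) = −83·337 + 108·259 = −83·337 + 108·(596 − 1·337) = 108·596 − 191·337, i.e. 337·(-191) + 596·108 = 1.
Times 1969: 337·(-376079) + 596·212652 = 1969, so (-376079, 212652) solves it.
Adding 632·596 to m and subtracting 632·337 from n gives the tidier solution (593, -332).
Check: 337·593 + 596·(-332) = 199841 − 197872 = 1969. ✓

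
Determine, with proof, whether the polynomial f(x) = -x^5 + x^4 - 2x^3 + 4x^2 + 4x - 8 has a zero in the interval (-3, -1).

Such a root exists.

f(-3) = 394 and f(-1) = -4, which have opposite signs.
As a polynomial, f is continuous on every closed interval.
By the Intermediate Value Theorem f must vanish at some point of (-3, -1).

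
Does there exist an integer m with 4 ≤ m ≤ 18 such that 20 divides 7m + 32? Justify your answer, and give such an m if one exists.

At m = 4 we get 7·4 + 32 = 60, and 60 = 20·3.

m = 4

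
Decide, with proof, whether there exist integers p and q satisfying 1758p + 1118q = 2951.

No such integers exist.

Both 1758 and 1118 are divisible by gcd(1758, 1118) = 2, hence so is any combination 1758p + 1118q.
But 2951 = 2·1475 + 1, so 2 ∤ 2951.
So the equation is unsolvable over ℤ.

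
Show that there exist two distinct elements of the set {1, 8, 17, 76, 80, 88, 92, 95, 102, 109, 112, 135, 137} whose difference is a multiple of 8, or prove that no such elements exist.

Yes: 1 and 17.

Both 1 and 17 leave remainder 1 on division by 8; their difference 16 = 2·8 is a multiple of 8.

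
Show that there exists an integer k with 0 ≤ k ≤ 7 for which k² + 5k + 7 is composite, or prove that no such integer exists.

At k = 2: 2² + 5·2 + 7 = 21 = 3·7, which is composite.

k = 2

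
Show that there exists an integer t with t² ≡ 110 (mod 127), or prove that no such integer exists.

Apply Euler's criterion with the prime 127: 110 is a quadratic residue iff 110^63 ≡ 1 (mod 127), and a non-residue iff it is ≡ −1.
Repeated squaring mod 127: 110^2 = 12100 ≡ 35; 110^4 ≡ 35² = 1225 ≡ 82; 110^8 ≡ 82² = 6724 ≡ 120; 110^16 ≡ 120² = 14400 ≡ 49; 110^32 ≡ 49² = 2401 ≡ 115.
Since 63 = 32 + 16 + 8 + 4 + 2 + 1, 110^63 ≡ 115 · 49 · 120 · 82 · 35 · 110; multiplying out mod 127: 115·49 = 5635 ≡ 47, then 47·120 = 5640 ≡ 52, then 52·82 = 4264 ≡ 73, then 73·35 = 2555 ≡ 15, then 15·110 = 1650 ≡ 126. Thus 110^63 ≡ 126 ≡ −1 (mod 127).
The value −1 means 110 is a non-residue modulo 127, so t² ≡ 110 (mod 127) is impossible.

No such integer exists.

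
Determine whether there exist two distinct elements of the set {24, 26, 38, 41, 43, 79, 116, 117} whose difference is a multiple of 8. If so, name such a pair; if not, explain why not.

No, no such pair exists.

Two integers differ by a multiple of 8 exactly when they have the same residue mod 8. The residues are 24↦0, 26↦2, 38↦6, 41↦1, 43↦3, 79↦7, 116↦4, 117↦5.
No residue repeats among the 8 elements, so no pair has difference ≡ 0 (mod 8).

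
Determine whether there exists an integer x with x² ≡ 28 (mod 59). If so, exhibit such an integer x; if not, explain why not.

Take x = 21. Then 21² = 441 = 7·59 + 28, so 21² ≡ 28 (mod 59).

x = 21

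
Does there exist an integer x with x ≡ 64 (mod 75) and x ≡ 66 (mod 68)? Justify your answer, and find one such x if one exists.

x = 814

Since 75 and 68 share no common factor, CRT says the pair of congruences has a solution (unique mod 5100).
Any solution of the first congruence is x = 64 + 75t; substituting into the second, 75t ≡ 66 − 64 ≡ 2 (mod 68).
75 ≡ 7 (mod 68), so this reads 7t ≡ 2 (mod 68). To invert 7 modulo 68: 68 = 9·7 + 5, 7 = 1·5 + 2, 5 = 2·2 + 1, 2 = 2·1 + 0, and unwinding, 1 = 5 − 2·2 = 5 − 2·(7 − 1·5) = −2·7 + 3·5 = −2·7 + 3·(68 − 9·7) = 3·68 − 29·7. Thus 7⁻¹ ≡ -29 ≡ 39 (mod 68).
Multiplying by 39: t ≡ 39·2 = 78 ≡ 10 (mod 68).
Taking t = 10 gives x = 64 + 75·10 = 814.
Check: 814 mod 75 = 64, 814 mod 68 = 66. ✓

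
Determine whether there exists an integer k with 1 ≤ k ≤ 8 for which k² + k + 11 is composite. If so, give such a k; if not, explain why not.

No such integer k in that range exists.

The values for k = 1, 2, …, 8 are 13, 17, 23, 31, 41, 53, 67, 83, and each of these is prime.
So no value in the range makes the expression composite.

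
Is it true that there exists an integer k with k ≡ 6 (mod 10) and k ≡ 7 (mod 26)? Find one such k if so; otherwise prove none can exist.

There is no such integer.

gcd(10, 26) = 2. If k ≡ 6 (mod 10) and k ≡ 7 (mod 26), then k ≡ 6 (mod 2) and k ≡ 7 (mod 2).
But 6 mod 2 = 0 while 7 mod 2 = 1, a contradiction.
So no integer satisfies both congruences.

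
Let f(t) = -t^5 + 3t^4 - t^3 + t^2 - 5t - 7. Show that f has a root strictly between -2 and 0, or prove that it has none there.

Such a root exists.

f(-2) = 95 and f(0) = -7, which have opposite signs.
f is continuous everywhere (it is a polynomial), in particular on [-2, 0].
By the Intermediate Value Theorem f must vanish at some point of (-2, 0).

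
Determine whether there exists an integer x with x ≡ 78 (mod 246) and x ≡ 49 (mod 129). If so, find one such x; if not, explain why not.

No, no such integer exists.

Both moduli are multiples of 3 = gcd(246, 129), so any solution would satisfy x ≡ 78 and x ≡ 49 modulo 3 simultaneously.
However 78 ≡ 0 and 49 ≡ 1 (mod 3), and 0 ≠ 1.
Therefore no such x exists.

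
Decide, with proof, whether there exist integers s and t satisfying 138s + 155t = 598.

Since gcd(138, 155) = 1, every integer is an integer combination of 138 and 155.
Run the Euclidean algorithm on 155 and 138: 155 = 1·138 + 17, 138 = 8·17 + 2, 17 = 8·2 + 1, 2 = 2·1 + 0.
Back-substituting, 1 = 17 − 8·2 = 17 − 8·(138 − 8·17) = −8·138 + 65·17 = −8·138 + 65·(155 − 1·138) = 65·155 − 73·138; that is, 138·(-73) + 155·65 = 1.
Scaling by 598 gives the particular solution (s, t) = (-43654, 38870).
Adding 282·155 to s and subtracting 282·138 from t gives the tidier solution (56, -46).
Indeed 138·56 + 155·(-46) = 7728 − 7130 = 598.

s = 56, t = -46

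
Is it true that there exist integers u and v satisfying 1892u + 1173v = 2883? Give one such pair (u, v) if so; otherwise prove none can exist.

1892 and 1173 are coprime, so 1892u + 1173v ranges over all of ℤ.
Run the Euclidean algorithm on 1892 and 1173: 1892 = 1·1173 + 719, 1173 = 1·719 + 454, 719 = 1·454 + 265, 454 = 1·265 + 189, 265 = 1·189 + 76, 189 = 2·76 + 37, 76 = 2·37 + 2, 37 = 18·2 + 1, 2 = 2·1 + 0.
Unwinding: 1 = 37 − 18·2 = 37 − 18·(76 − 2·37) = −18·76 + 37·37 = −18·76 + 37·(189 − 2·76) = 37·189 − 92·76 = 37·189 − 92·(265 − 1·189) = −92·265 + 129·189 = −92·265 + 129·(454 − 1·265) = 129·454 − 221·265 = 129·454 − 221·(719 − 1·454) = −221·719 + 350·454 = −221·719 + 350·(1173 − 1·719) = 350·1173 − 571·719 = 350·1173 − 571·(1892 − 1·1173) = −571·1892 + 921·1173, i.e. 1892·(-571) + 1173·921 = 1.
Multiplying through by 2883: u = (-571)·2883 = -1646193, v = 921·2883 = 2655243 is a solution.
Shifting by a multiple of (1173, −1892) keeps it a solution: u = -1646193 + 1404·1173 = 699, v = 2655243 − 1404·1892 = -1125.
Indeed 1892·699 + 1173·(-1125) = 1322508 − 1319625 = 2883.

u = 699, v = -1125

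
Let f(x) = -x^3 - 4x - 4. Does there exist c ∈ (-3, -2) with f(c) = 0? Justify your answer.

No such root exists.

f(-3) = 35 and f(-2) = 12, both positive.
f'(x) = -3x^2 - 4 has discriminant 0² − 4·(-3)·(-4) = -48 < 0, so f' has no real roots and is negative for every real x.
So f is strictly decreasing; between -3 and -2 its values lie between f(-3) = 35 and f(-2) = 12, all positive. Therefore f has no root in (-3, -2).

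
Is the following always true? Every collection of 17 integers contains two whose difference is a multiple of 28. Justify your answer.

No, the set {106, 107, 108, 109, 110, 111, 112, 113, 114, 115, 116, 117, 118, 119, 120, 121, 122} is a counterexample.

Try 17 consecutive integers, 106, 107, …, 122. Their remainders mod 28 are 22, 23, 24, 25, 26, 27, 0, 1, 2, 3, 4, 5, 6, 7, 8, 9, 10 — pairwise different, as any 17 ≤ 28 consecutive integers have distinct residues.
The differences between them range over 1, …, 16, none of which is divisible by 28.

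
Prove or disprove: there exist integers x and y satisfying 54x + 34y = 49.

There are no such integers.

Any value of 54x + 34y is a multiple of gcd(54, 34) = 2.
But 49 is not a multiple of 2 (it leaves remainder 1).
Therefore 54x + 34y = 49 has no solution in integers.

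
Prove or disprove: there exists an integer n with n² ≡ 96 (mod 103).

No, no such integer exists.

103 is prime, so by Euler's criterion 96 is a square mod 103 iff 96^((103−1)/2) = 96^51 ≡ 1 (mod 103).
Repeated squaring mod 103: 96^2 = 9216 ≡ 49; 96^4 ≡ 49² = 2401 ≡ 32; 96^8 ≡ 32² = 1024 ≡ 97; 96^16 ≡ 97² = 9409 ≡ 36; 96^32 ≡ 36² = 1296 ≡ 60.
Since 51 = 32 + 16 + 2 + 1, 96^51 ≡ 60 · 36 · 49 · 96; multiplying out mod 103: 60·36 = 2160 ≡ 100, then 100·49 = 4900 ≡ 59, then 59·96 = 5664 ≡ 102. Thus 96^51 ≡ 102 ≡ −1 (mod 103).
The value −1 means 96 is a non-residue modulo 103, so n² ≡ 96 (mod 103) is impossible.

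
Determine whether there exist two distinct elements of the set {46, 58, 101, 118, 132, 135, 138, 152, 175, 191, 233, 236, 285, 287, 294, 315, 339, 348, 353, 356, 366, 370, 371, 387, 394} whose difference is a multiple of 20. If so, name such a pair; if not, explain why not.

Both 46 and 366 leave remainder 6 on division by 20; their difference 320 = 16·20 is a multiple of 20.

46 and 366 are such a pair.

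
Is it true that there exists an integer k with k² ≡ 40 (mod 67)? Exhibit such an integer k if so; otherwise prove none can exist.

k = 24 works: 24² = 576, and 576 − 40 = 536 = 8·67.

k = 24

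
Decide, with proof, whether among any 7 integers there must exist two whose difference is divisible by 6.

Yes, this is always true.

There are exactly 6 possible remainders on division by 6.
With 7 integers and only 6 classes, the pigeonhole principle forces two of them, say a and b, into the same class.
Equal remainders mean a − b ≡ 0 (mod 6), so 6 divides their difference.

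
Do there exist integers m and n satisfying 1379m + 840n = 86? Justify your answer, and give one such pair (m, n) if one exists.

Both 1379 and 840 are divisible by gcd(1379, 840) = 7, hence so is any combination 1379m + 840n.
However 86 leaves remainder 2 on division by 7.
Therefore 1379m + 840n = 86 has no solution in integers.

No, no such integers exist.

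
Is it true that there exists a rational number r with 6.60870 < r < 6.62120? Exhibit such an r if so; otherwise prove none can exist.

Look for a denominator N such that an integer falls strictly between N·6.60870 and N·6.62120. N = 13 works: 13·6.60870 = 85.91310 < 86 < 86.07560 = 13·6.62120.
Dividing back, 6.60870 < 86/13 < 6.62120, and 86/13 is rational.

r = 86/13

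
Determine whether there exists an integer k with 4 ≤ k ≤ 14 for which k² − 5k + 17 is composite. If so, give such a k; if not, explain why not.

k = 13

At k = 13: 13² − 5·13 + 17 = 121 = 11·11, which is composite.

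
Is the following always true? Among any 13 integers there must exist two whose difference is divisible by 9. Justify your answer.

Yes.

There are exactly 9 possible remainders on division by 9.
Since 13 > 9, two of the 13 integers must share a residue class by the pigeonhole principle; call them a and b.
Their difference a − b is then a multiple of 9.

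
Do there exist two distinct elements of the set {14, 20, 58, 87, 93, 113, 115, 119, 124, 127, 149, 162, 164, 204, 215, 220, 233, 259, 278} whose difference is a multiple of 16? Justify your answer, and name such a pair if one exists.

Both 20 and 164 leave remainder 4 on division by 16; their difference 144 = 9·16 is a multiple of 16.

20 and 164 are such a pair.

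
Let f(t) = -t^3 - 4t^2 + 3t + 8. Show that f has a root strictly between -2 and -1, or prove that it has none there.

f(-2) = -6 and f(-1) = 2, which have opposite signs.
f is continuous everywhere (it is a polynomial), in particular on [-2, -1].
By the Intermediate Value Theorem, f takes the value 0 somewhere in the open interval.

Such a root exists.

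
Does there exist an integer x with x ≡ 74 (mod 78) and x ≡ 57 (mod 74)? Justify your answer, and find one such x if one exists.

No, no such integer exists.

gcd(78, 74) = 2. If x ≡ 74 (mod 78) and x ≡ 57 (mod 74), then x ≡ 74 (mod 2) and x ≡ 57 (mod 2).
These are incompatible: 74 − 57 = 17 is not divisible by 2.
So no integer satisfies both congruences.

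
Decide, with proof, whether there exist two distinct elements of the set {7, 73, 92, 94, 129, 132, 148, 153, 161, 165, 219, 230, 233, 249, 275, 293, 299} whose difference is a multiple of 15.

73 mod 15 = 13 and 148 mod 15 = 13, so 148 − 73 = 75 = 5·15.

73 and 148 are such a pair.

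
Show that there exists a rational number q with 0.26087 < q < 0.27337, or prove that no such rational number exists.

Scale by 11: the interval becomes (2.86957, 3.00707), which contains the integer 3.
Hence 3/11 is a rational number with 0.26087 < 3/11 < 0.27337.

q = 3/11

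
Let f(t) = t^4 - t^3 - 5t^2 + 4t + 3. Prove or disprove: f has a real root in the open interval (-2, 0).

Such a root exists.

f(-2) = -1 and f(0) = 3, which have opposite signs.
f is continuous everywhere (it is a polynomial), in particular on [-2, 0].
By the Intermediate Value Theorem f must vanish at some point of (-2, 0).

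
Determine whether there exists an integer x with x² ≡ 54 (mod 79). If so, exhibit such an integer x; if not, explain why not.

Apply Euler's criterion with the prime 79: 54 is a quadratic residue iff 54^39 ≡ 1 (mod 79), and a non-residue iff it is ≡ −1.
Repeated squaring mod 79: 54^2 = 2916 ≡ 72; 54^4 ≡ 72² = 5184 ≡ 49; 54^8 ≡ 49² = 2401 ≡ 31; 54^16 ≡ 31² = 961 ≡ 13; 54^32 ≡ 13² = 169 ≡ 11.
Since 39 = 32 + 4 + 2 + 1, 54^39 ≡ 11 · 49 · 72 · 54; multiplying out mod 79: 11·49 = 539 ≡ 65, then 65·72 = 4680 ≡ 19, then 19·54 = 1026 ≡ 78. Thus 54^39 ≡ 78 ≡ −1 (mod 79).
By Euler's criterion 54 is a quadratic non-residue mod 79: no x satisfies x² ≡ 54 (mod 79).

No such integer exists.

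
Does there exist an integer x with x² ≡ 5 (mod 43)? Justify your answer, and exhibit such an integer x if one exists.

43 is prime, so by Euler's criterion 5 is a square mod 43 iff 5^((43−1)/2) = 5^21 ≡ 1 (mod 43).
Squaring successively (mod 43): 5^2 = 25 ≡ 25; 5^4 ≡ 25² = 625 ≡ 23; 5^8 ≡ 23² = 529 ≡ 13; 5^16 ≡ 13² = 169 ≡ 40.
Since 21 = 16 + 4 + 1, 5^21 ≡ 40 · 23 · 5; multiplying out mod 43: 40·23 = 920 ≡ 17, then 17·5 = 85 ≡ 42. Thus 5^21 ≡ 42 ≡ −1 (mod 43).
The value −1 means 5 is a non-residue modulo 43, so x² ≡ 5 (mod 43) is impossible.

No such integer exists.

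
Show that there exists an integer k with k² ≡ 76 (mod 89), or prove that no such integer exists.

There is no such integer.

Apply Euler's criterion with the prime 89: 76 is a quadratic residue iff 76^44 ≡ 1 (mod 89), and a non-residue iff it is ≡ −1.
Repeated squaring mod 89: 76^2 = 5776 ≡ 80; 76^4 ≡ 80² = 6400 ≡ 81; 76^8 ≡ 81² = 6561 ≡ 64; 76^16 ≡ 64² = 4096 ≡ 2; 76^32 ≡ 2² = 4 ≡ 4.
Since 44 = 32 + 8 + 4, 76^44 ≡ 4 · 64 · 81; multiplying out mod 89: 4·64 = 256 ≡ 78, then 78·81 = 6318 ≡ 88. Thus 76^44 ≡ 88 ≡ −1 (mod 89).
By Euler's criterion 76 is a quadratic non-residue mod 89: no k satisfies k² ≡ 76 (mod 89).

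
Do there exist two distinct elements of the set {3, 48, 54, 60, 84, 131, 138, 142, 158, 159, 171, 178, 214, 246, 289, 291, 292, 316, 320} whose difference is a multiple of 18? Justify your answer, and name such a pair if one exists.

3 and 291 are such a pair.

Reduce each element mod 18: 3↦3, 48↦12, 54↦0, 60↦6, 84↦12, 131↦5, 138↦12, 142↦16, 158↦14, 159↦15, 171↦9, 178↦16, 214↦16, 246↦12, 289↦1, 291↦3, 292↦4, 316↦10, 320↦14. The residue 3 repeats (at 3 and 291), and 291 − 3 = 288 = 16·18.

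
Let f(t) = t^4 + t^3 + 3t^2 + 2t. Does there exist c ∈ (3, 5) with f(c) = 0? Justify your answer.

No such root exists.

The endpoint values f(3) = 141 and f(5) = 835 are both positive. Claim: f(t) > 0 for every t in (3, 5).
Substitute t = 3 + u, where 0 < u < 2 on the interval. Expanding, f(3 + u) = u^4 + 13u^3 + 66u^2 + 155u + 141.
The nonzero coefficients here are all positive, so for u > 0 every term is positive (or zero), and the constant term 141 is strictly positive.
Therefore f(t) > 0 throughout (3, 5), and f has no zero there.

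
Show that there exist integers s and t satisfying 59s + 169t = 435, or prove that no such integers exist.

s = 142, t = -47

59 and 169 are coprime, so 59s + 169t ranges over all of ℤ.
Run the Euclidean algorithm on 169 and 59: 169 = 2·59 + 51, 59 = 1·51 + 8, 51 = 6·8 + 3, 8 = 2·3 + 2, 3 = 1·2 + 1, 2 = 2·1 + 0.
Back-substituting, 1 = 3 − 1·2 = 3 − (8 − 2·3) = −8 + 3·3 = −8 + 3·(51 − 6·8) = 3·51 − 19·8 = 3·51 − 19·(59 − 1·51) = −19·59 + 22·51 = −19·59 + 22·(169 − 2·59) = 22·169 − 63·59; that is, 59·(-63) + 169·22 = 1.
Multiplying through by 435: s = (-63)·435 = -27405, t = 22·435 = 9570 is a solution.
The general solution is s = -27405 + 169k, t = 9570 − 59k; taking k = 163 gives the smaller pair s = 142, t = -47.
Check: 59·142 + 169·(-47) = 8378 − 7943 = 435. ✓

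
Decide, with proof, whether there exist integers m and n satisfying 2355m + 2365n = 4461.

There are no such integers.

Any value of 2355m + 2365n is a multiple of gcd(2355, 2365) = 5.
But 4461 = 5·892 + 1, so 5 ∤ 4461.
So the equation is unsolvable over ℤ.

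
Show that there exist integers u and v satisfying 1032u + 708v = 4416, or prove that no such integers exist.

Every value of 1032u + 708v is a multiple of gcd(1032, 708) = 12; since 12 ∣ 4416, solutions exist.
Dividing through by 12 reduces the equation to 86u + 59v = 368.
Dividing repeatedly: 86 = 1·59 + 27, 59 = 2·27 + 5, 27 = 5·5 + 2, 5 = 2·2 + 1, 2 = 2·1 + 0.
Unwinding: 1 = 5 − 2·2 = 5 − 2·(27 − 5·5) = −2·27 + 11·5 = −2·27 + 11·(59 − 2·27) = 11·59 − 24·27 = 11·59 − 24·(86 − 1·59) = −24·86 + 35·59, i.e. 86·(-24) + 59·35 = 1.
Scaling by 368 gives the particular solution (u, v) = (-8832, 12880).
The general solution is u = -8832 + 59k, v = 12880 − 86k; taking k = 150 gives the smaller pair u = 18, v = -20.
Indeed 1032·18 + 708·(-20) = 18576 − 14160 = 4416.

u = 18, v = -20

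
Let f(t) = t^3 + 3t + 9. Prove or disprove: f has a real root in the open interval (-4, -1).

f(-4) = -67 and f(-1) = 5, which have opposite signs.
Since f is a polynomial it is continuous on [-4, -1].
By the Intermediate Value Theorem f must vanish at some point of (-4, -1).

Yes, f has a root in the interval.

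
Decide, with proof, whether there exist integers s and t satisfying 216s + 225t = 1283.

gcd(216, 225) = 9, so every integer of the form 216s + 225t is a multiple of 9.
However 1283 leaves remainder 5 on division by 9.
Hence no integers s, t satisfy the equation.

No, no such integers exist.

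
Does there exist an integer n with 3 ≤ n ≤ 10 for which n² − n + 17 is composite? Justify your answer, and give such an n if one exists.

No such integer n in that range exists.

The values for n = 3, 4, …, 10 are 23, 29, 37, 47, 59, 73, 89, 107, and each of these is prime.
So no value in the range makes the expression composite.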